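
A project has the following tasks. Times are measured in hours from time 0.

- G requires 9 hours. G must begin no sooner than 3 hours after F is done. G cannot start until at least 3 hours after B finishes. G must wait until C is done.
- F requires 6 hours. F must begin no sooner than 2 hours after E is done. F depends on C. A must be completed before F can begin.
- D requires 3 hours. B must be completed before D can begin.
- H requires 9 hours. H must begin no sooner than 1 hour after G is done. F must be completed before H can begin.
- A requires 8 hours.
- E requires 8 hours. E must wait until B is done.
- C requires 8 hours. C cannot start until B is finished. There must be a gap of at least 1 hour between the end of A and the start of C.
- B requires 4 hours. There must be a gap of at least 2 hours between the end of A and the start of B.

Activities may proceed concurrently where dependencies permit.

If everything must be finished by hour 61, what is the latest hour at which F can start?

33

Nothing follows H; the deadline of hour 61 is its only limit. It must start by 61 − 9 = hour 52.
G has to be done before H (must start by hour 52, minus 1-hour gap → hour 51). That means finishing by hour 51, i.e. starting by 51 − 9 = hour 42.
F feeds G (must start by hour 42, minus 3-hour gap → hour 39); H (must start by hour 52). Taking the minimum, F must finish by hour 39 and start by 39 − 6 = hour 33.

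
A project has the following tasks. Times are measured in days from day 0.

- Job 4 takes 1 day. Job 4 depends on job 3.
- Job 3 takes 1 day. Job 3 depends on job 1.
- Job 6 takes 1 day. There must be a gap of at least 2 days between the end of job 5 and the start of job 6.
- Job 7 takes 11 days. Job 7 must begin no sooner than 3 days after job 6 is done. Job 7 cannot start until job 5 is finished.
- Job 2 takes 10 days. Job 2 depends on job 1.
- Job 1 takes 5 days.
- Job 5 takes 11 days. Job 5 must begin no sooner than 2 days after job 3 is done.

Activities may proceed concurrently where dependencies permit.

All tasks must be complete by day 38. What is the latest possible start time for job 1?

Nothing follows job 2; the deadline of day 38 is its only limit. It must start by 38 − 10 = day 28.
Job 4 has no dependents, so it just needs to finish by day 38. Starting by 38 − 1 = day 37 achieves that.
To finish by day 38, job 7 (duration 11) must start no later than day 27.
Job 6 has to be done before job 7 (must start by day 27, minus 3-day gap → day 24). That means finishing by day 24, i.e. starting by 24 − 1 = day 23.
Job 5 feeds job 6 (must start by day 23, minus 2-day gap → day 21); job 7 (must start by day 27). Taking the minimum, job 5 must finish by day 21 and start by 21 − 11 = day 10.
Job 3 feeds job 4 (must start by day 37); job 5 (must start by day 10, minus 2-day gap → day 8). Taking the minimum, job 3 must finish by day 8 and start by 8 − 1 = day 7.
Job 1 has several dependents: job 2 (must start by day 28); job 3 (must start by day 7). The earliest of those limits is day 7, so job 1 must start by 7 − 5 = day 2.

2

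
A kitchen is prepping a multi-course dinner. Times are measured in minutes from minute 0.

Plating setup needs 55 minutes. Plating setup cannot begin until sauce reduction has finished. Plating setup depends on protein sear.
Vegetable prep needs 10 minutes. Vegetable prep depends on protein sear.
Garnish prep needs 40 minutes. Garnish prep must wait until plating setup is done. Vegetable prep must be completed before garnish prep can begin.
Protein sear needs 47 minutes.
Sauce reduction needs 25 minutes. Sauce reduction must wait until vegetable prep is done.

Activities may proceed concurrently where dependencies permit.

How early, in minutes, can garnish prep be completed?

Nothing blocks protein sear, so it runs from minute 0 to minute 47.
Vegetable prep cannot begin until protein sear (finishes minute 47). It runs from minute 47 to 47 + 10 = minute 57.
After vegetable prep (finishes minute 57), sauce reduction can start at minute 57 and finishes at minute 82.
Plating setup needs all of sauce reduction (finishes minute 82); protein sear (finishes minute 47). That puts its earliest start at minute 82; it finishes at 82 + 55 = minute 137.
Garnish prep cannot start until plating setup (finishes minute 137); vegetable prep (finishes minute 57). The controlling bound is minute 137, so garnish prep finishes at 137 + 40 = minute 177.

177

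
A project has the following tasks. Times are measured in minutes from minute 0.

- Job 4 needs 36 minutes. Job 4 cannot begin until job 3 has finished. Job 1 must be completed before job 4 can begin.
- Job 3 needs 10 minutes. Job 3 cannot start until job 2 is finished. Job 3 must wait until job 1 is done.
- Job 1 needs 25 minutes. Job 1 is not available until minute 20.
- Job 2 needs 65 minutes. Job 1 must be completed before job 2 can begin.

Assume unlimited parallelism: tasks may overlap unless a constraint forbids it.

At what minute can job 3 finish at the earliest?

120

Job 1 cannot begin until its own release at minute 20. It runs from minute 20 to 20 + 25 = minute 45.
Job 2 waits on job 1 (finishes minute 45), so it starts at minute 45 and finishes at 45 + 65 = minute 110.
Job 3 cannot start until job 2 (finishes minute 110); job 1 (finishes minute 45). The controlling bound is minute 110, so job 3 finishes at 110 + 10 = minute 120.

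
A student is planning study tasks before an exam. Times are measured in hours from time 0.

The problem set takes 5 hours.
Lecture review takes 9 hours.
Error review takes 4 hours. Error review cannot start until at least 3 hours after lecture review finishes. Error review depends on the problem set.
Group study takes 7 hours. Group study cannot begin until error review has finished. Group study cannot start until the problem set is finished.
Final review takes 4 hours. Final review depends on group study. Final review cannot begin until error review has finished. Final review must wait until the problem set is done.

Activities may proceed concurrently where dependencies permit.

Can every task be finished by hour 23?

The problem set can start immediately at hour 0; it finishes at hour 5.
Lecture review can start immediately at hour 0; it finishes at hour 9.
For error review: lecture review (finishes hour 9, plus 3-hour gap → hour 12); the problem set (finishes hour 5). Taking the maximum gives a start of hour 12, and it finishes at 12 + 4 = hour 16.
For group study: error review (finishes hour 16); the problem set (finishes hour 5). Taking the maximum gives a start of hour 16, and it finishes at 16 + 7 = hour 23.
Final review needs all of group study (finishes hour 23); error review (finishes hour 16); the problem set (finishes hour 5). That puts its earliest start at hour 23; it finishes at 23 + 4 = hour 27.
The earliest everything can be done is hour 27, which is after the deadline of 23, so it is not possible.

No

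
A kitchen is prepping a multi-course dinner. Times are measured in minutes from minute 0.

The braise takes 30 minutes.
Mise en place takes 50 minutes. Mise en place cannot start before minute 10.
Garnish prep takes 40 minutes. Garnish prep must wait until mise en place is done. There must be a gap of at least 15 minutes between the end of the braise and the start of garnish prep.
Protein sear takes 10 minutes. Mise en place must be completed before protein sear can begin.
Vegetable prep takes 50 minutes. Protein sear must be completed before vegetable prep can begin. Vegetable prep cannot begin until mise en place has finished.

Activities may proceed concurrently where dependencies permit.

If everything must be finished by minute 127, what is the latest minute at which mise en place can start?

To finish by minute 127, vegetable prep (duration 50) must start no later than minute 77.
Protein sear has to be done before vegetable prep (must start by minute 77). That means finishing by minute 77, i.e. starting by 77 − 10 = minute 67.
Garnish prep has no dependents, so it just needs to finish by minute 127. Starting by 127 − 40 = minute 87 achieves that.
Mise en place must finish in time for protein sear (must start by minute 67); vegetable prep (must start by minute 77); garnish prep (must start by minute 87). The tightest is minute 67, so mise en place must start by 67 − 50 = minute 17.

17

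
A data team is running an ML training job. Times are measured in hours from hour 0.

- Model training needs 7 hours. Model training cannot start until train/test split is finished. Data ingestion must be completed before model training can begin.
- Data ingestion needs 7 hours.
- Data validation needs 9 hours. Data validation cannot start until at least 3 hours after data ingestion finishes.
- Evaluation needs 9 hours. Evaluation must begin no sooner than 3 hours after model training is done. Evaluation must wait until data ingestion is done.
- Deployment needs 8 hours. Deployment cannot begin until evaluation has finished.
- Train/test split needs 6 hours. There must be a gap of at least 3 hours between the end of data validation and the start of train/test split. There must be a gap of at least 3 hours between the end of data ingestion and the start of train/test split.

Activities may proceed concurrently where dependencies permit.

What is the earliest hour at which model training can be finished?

35

Nothing blocks data ingestion, so it runs from hour 0 to hour 7.
After data ingestion (finishes hour 7, plus 3-hour gap → hour 10), data validation can start at hour 10 and finishes at hour 19.
Train/test split cannot start until data validation (finishes hour 19, plus 3-hour gap → hour 22); data ingestion (finishes hour 7, plus 3-hour gap → hour 10). The controlling bound is hour 22, so train/test split finishes at 22 + 6 = hour 28.
Model training cannot start until train/test split (finishes hour 28); data ingestion (finishes hour 7). The controlling bound is hour 28, so model training finishes at 28 + 7 = hour 35.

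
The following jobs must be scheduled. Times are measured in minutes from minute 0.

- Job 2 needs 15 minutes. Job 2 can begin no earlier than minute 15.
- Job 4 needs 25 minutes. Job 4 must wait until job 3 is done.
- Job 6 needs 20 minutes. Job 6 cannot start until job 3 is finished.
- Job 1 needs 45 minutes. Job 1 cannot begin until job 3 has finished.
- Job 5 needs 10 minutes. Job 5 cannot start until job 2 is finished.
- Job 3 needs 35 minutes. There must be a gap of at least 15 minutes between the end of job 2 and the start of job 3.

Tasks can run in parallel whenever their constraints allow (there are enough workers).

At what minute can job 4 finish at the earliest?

105

Job 2 waits on its own release at minute 15, so it starts at minute 15 and finishes at 15 + 15 = minute 30.
After job 2 (finishes minute 30, plus 15-minute gap → minute 45), job 3 can start at minute 45 and finishes at minute 80.
After job 3 (finishes minute 80), job 4 can start at minute 80 and finishes at minute 105.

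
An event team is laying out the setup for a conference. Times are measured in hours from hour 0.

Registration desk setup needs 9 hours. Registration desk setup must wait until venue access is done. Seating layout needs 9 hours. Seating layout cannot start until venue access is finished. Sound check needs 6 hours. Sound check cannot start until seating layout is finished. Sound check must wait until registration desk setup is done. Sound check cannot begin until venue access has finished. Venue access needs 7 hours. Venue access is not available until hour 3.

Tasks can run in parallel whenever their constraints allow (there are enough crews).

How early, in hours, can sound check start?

19

After its own release at hour 3, venue access can start at hour 3 and finishes at hour 10.
Registration desk setup cannot begin until venue access (finishes hour 10). It runs from hour 10 to 10 + 9 = hour 19.
After venue access (finishes hour 10), seating layout can start at hour 10 and finishes at hour 19.
Sound check waits on seating layout (finishes hour 19); registration desk setup (finishes hour 19); venue access (finishes hour 10). The latest of these is hour 19, which is the earliest sound check can start.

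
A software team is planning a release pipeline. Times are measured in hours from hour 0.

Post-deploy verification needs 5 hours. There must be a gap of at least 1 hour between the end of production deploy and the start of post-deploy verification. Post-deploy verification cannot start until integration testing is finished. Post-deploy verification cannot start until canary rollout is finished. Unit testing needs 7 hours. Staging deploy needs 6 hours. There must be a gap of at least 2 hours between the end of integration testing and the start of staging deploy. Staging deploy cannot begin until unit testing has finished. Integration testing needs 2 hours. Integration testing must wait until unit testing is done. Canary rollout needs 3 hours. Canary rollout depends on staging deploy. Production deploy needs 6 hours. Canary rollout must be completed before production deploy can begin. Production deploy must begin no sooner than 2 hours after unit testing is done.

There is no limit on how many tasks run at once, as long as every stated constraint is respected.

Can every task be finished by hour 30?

No

Unit testing can start immediately at hour 0; it finishes at hour 7.
Integration testing waits on unit testing (finishes hour 7), so it starts at hour 7 and finishes at 7 + 2 = hour 9.
Staging deploy needs all of integration testing (finishes hour 9, plus 2-hour gap → hour 11); unit testing (finishes hour 7). That puts its earliest start at hour 11; it finishes at 11 + 6 = hour 17.
Canary rollout waits on staging deploy (finishes hour 17), so it starts at hour 17 and finishes at 17 + 3 = hour 20.
Production deploy cannot start until canary rollout (finishes hour 20); unit testing (finishes hour 7, plus 2-hour gap → hour 9). The controlling bound is hour 20, so production deploy finishes at 20 + 6 = hour 26.
Post-deploy verification has to wait for production deploy (finishes hour 26, plus 1-hour gap → hour 27); integration testing (finishes hour 9); canary rollout (finishes hour 20). The latest of these is hour 27, so post-deploy verification runs hour 27 to 27 + 5 = hour 32.
The earliest everything can be done is hour 32, which is after the deadline of 30, so it is not possible.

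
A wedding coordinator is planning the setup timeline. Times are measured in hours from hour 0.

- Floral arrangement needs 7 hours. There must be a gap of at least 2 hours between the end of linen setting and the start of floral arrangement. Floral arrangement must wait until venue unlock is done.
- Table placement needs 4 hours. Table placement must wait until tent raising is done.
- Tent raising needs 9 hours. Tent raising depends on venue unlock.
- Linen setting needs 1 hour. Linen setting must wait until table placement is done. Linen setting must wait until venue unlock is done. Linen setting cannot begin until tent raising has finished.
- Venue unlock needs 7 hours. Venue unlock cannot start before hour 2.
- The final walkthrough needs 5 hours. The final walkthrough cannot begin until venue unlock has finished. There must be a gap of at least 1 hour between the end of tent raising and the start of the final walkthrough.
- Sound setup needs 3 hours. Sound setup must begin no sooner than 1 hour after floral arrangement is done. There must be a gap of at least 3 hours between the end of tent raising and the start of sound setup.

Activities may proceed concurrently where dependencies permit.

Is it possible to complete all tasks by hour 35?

No

Venue unlock cannot begin until its own release at hour 2. It runs from hour 2 to 2 + 7 = hour 9.
Tent raising waits on venue unlock (finishes hour 9), so it starts at hour 9 and finishes at 9 + 9 = hour 18.
For the final walkthrough: venue unlock (finishes hour 9); tent raising (finishes hour 18, plus 1-hour gap → hour 19). Taking the maximum gives a start of hour 19, and it finishes at 19 + 5 = hour 24.
Table placement waits on tent raising (finishes hour 18), so it starts at hour 18 and finishes at 18 + 4 = hour 22.
Linen setting has to wait for table placement (finishes hour 22); venue unlock (finishes hour 9); tent raising (finishes hour 18). The latest of these is hour 22, so linen setting runs hour 22 to 22 + 1 = hour 23.
Floral arrangement needs all of linen setting (finishes hour 23, plus 2-hour gap → hour 25); venue unlock (finishes hour 9). That puts its earliest start at hour 25; it finishes at 25 + 7 = hour 32.
Sound setup has to wait for floral arrangement (finishes hour 32, plus 1-hour gap → hour 33); tent raising (finishes hour 18, plus 3-hour gap → hour 21). The latest of these is hour 33, so sound setup runs hour 33 to 33 + 3 = hour 36.
The earliest everything can be done is hour 36, which is after the deadline of 35, so it is not possible.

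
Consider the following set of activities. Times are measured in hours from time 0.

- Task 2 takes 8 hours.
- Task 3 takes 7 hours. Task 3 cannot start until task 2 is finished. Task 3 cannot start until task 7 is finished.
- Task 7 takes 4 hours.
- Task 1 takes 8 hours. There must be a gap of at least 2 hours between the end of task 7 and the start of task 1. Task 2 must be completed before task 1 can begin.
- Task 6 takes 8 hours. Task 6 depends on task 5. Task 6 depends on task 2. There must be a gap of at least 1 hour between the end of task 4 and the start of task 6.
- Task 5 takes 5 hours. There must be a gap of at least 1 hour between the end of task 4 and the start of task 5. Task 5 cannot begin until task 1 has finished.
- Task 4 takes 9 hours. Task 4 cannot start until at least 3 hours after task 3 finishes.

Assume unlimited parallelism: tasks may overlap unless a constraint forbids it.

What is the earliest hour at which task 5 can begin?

28

Task 7 has no prerequisites, so it starts at hour 0 and finishes at hour 4.
Task 2 has no prerequisites, so it starts at hour 0 and finishes at hour 8.
For task 3: task 2 (finishes hour 8); task 7 (finishes hour 4). Taking the maximum gives a start of hour 8, and it finishes at 8 + 7 = hour 15.
Task 4 cannot begin until task 3 (finishes hour 15, plus 3-hour gap → hour 18). It runs from hour 18 to 18 + 9 = hour 27.
Task 1 has to wait for task 7 (finishes hour 4, plus 2-hour gap → hour 6); task 2 (finishes hour 8). The latest of these is hour 8, so task 1 runs hour 8 to 8 + 8 = hour 16.
Task 5 waits on task 4 (finishes hour 27, plus 1-hour gap → hour 28); task 1 (finishes hour 16). The latest of these is hour 28, which is the earliest task 5 can start.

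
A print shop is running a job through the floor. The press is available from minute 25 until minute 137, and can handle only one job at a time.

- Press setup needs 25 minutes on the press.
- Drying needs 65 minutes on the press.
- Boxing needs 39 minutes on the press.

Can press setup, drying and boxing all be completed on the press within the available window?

The press window is 137 − 25 = 112 minutes.
Running back to back, the jobs need 25 + 65 + 39 = 129 minutes on the press.
Since 129 > 112, they cannot all fit.

No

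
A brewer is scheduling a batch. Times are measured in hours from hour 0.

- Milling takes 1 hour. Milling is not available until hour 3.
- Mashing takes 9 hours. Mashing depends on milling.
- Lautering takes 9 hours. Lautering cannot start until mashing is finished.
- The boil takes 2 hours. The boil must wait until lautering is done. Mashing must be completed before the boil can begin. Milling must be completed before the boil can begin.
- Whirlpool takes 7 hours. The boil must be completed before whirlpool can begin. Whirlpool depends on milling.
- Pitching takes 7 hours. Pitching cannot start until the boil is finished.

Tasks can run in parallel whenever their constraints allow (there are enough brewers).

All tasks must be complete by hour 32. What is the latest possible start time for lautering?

Nothing follows whirlpool; the deadline of hour 32 is its only limit. It must start by 32 − 7 = hour 25.
Pitching must finish by hour 32; it takes 7 hours, so it must start by 32 − 7 = hour 25.
The boil must finish in time for whirlpool (must start by hour 25); pitching (must start by hour 25). The tightest is hour 25, so the boil must start by 25 − 2 = hour 23.
Lautering has to be done before the boil (must start by hour 23). That means finishing by hour 23, i.e. starting by 23 − 9 = hour 14.

14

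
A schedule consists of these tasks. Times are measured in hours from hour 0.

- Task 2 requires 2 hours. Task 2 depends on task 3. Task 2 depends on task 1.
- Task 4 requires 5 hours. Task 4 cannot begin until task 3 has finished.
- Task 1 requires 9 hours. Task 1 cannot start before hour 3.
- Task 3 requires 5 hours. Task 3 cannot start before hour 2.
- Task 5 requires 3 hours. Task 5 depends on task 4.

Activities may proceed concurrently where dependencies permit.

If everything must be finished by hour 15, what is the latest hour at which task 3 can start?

To finish by hour 15, task 2 (duration 2) must start no later than hour 13.
Nothing follows task 5; the deadline of hour 15 is its only limit. It must start by 15 − 3 = hour 12.
Since task 5 (must start by hour 12) depends on it, task 4 must finish by hour 12. Backing off its 5-hour duration gives a latest start of hour 7.
For task 3: task 2 (must start by hour 13); task 4 (must start by hour 7). The most restrictive is hour 7; with a 5-hour duration, task 3 must start by hour 2.

2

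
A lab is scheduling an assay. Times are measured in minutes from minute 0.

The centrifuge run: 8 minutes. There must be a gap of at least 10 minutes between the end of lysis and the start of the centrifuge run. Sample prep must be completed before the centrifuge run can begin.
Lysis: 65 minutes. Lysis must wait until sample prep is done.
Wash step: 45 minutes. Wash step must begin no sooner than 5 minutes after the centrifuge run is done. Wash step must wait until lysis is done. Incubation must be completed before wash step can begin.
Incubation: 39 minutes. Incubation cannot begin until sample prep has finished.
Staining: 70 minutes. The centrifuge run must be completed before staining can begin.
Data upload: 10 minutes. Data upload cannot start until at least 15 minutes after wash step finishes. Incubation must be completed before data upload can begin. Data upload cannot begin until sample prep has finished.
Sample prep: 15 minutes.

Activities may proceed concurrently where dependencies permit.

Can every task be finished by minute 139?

Nothing blocks sample prep, so it runs from minute 0 to minute 15.
After sample prep (finishes minute 15), incubation can start at minute 15 and finishes at minute 54.
Lysis waits on sample prep (finishes minute 15), so it starts at minute 15 and finishes at 15 + 65 = minute 80.
For the centrifuge run: lysis (finishes minute 80, plus 10-minute gap → minute 90); sample prep (finishes minute 15). Taking the maximum gives a start of minute 90, and it finishes at 90 + 8 = minute 98.
After the centrifuge run (finishes minute 98), staining can start at minute 98 and finishes at minute 168.
Wash step has to wait for the centrifuge run (finishes minute 98, plus 5-minute gap → minute 103); lysis (finishes minute 80); incubation (finishes minute 54). The latest of these is minute 103, so wash step runs minute 103 to 103 + 45 = minute 148.
Data upload cannot start until wash step (finishes minute 148, plus 15-minute gap → minute 163); incubation (finishes minute 54); sample prep (finishes minute 15). The controlling bound is minute 163, so data upload finishes at 163 + 10 = minute 173.
The earliest everything can be done is minute 173, which is after the deadline of 139, so it is not possible.

No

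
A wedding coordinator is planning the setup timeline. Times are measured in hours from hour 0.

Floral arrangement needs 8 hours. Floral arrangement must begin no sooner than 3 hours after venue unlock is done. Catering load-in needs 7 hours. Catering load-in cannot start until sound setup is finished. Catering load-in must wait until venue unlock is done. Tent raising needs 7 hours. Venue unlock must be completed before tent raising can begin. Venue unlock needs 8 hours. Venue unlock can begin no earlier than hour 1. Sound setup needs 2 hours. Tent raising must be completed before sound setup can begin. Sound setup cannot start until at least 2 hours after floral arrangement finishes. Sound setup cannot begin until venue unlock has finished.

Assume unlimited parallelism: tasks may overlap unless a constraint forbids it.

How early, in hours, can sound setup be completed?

Venue unlock cannot begin until its own release at hour 1. It runs from hour 1 to 1 + 8 = hour 9.
Floral arrangement waits on venue unlock (finishes hour 9, plus 3-hour gap → hour 12), so it starts at hour 12 and finishes at 12 + 8 = hour 20.
Tent raising cannot begin until venue unlock (finishes hour 9). It runs from hour 9 to 9 + 7 = hour 16.
Sound setup needs all of tent raising (finishes hour 16); floral arrangement (finishes hour 20, plus 2-hour gap → hour 22); venue unlock (finishes hour 9). That puts its earliest start at hour 22; it finishes at 22 + 2 = hour 24.

24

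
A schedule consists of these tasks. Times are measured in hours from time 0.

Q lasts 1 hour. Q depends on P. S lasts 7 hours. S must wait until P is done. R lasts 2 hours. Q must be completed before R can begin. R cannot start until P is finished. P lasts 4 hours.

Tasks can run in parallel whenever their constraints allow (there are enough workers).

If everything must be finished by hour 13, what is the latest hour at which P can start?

To finish by hour 13, R (duration 2) must start no later than hour 11.
Q feeds into R (must start by hour 11); so Q must finish by hour 11 and therefore start by hour 10.
S has no dependents, so it just needs to finish by hour 13. Starting by 13 − 7 = hour 6 achieves that.
P has several dependents: Q (must start by hour 10); R (must start by hour 11); S (must start by hour 6). The earliest of those limits is hour 6, so P must start by 6 − 4 = hour 2.

2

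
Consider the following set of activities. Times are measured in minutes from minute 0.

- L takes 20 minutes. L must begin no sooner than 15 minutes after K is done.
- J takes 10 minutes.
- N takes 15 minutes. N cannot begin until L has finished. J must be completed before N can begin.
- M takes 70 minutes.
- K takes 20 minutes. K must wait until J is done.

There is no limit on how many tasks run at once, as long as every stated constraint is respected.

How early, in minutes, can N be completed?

J has no prerequisites, so it starts at minute 0 and finishes at minute 10.
K waits on J (finishes minute 10), so it starts at minute 10 and finishes at 10 + 20 = minute 30.
L waits on K (finishes minute 30, plus 15-minute gap → minute 45), so it starts at minute 45 and finishes at 45 + 20 = minute 65.
N cannot start until L (finishes minute 65); J (finishes minute 10). The controlling bound is minute 65, so N finishes at 65 + 15 = minute 80.

80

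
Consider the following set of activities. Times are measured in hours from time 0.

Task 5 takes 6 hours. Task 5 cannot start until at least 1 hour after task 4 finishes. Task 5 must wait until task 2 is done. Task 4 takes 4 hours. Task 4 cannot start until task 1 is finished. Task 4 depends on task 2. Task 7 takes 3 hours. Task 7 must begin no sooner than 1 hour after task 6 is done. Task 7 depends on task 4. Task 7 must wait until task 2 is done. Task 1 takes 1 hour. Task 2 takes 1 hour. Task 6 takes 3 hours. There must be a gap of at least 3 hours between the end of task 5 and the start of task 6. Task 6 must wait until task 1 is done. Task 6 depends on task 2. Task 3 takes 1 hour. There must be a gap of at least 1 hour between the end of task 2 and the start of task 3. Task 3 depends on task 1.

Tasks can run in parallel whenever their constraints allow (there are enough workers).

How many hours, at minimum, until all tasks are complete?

22

Nothing blocks task 2, so it runs from hour 0 to hour 1.
Task 1 can start immediately at hour 0; it finishes at hour 1.
Task 4 needs all of task 1 (finishes hour 1); task 2 (finishes hour 1). That puts its earliest start at hour 1; it finishes at 1 + 4 = hour 5.
For task 5: task 4 (finishes hour 5, plus 1-hour gap → hour 6); task 2 (finishes hour 1). Taking the maximum gives a start of hour 6, and it finishes at 6 + 6 = hour 12.
Task 6 needs all of task 5 (finishes hour 12, plus 3-hour gap → hour 15); task 1 (finishes hour 1); task 2 (finishes hour 1). That puts its earliest start at hour 15; it finishes at 15 + 3 = hour 18.
Task 7 cannot start until task 6 (finishes hour 18, plus 1-hour gap → hour 19); task 4 (finishes hour 5); task 2 (finishes hour 1). The controlling bound is hour 19, so task 7 finishes at 19 + 3 = hour 22.
Task 3 needs all of task 2 (finishes hour 1, plus 1-hour gap → hour 2); task 1 (finishes hour 1). That puts its earliest start at hour 2; it finishes at 2 + 1 = hour 3.
All tasks are finished once the last one completes. Finish times: Task 1 at 1, Task 2 at 1, Task 3 at 3, Task 4 at 5, Task 5 at 12, Task 6 at 18, Task 7 at 22. The latest is hour 22.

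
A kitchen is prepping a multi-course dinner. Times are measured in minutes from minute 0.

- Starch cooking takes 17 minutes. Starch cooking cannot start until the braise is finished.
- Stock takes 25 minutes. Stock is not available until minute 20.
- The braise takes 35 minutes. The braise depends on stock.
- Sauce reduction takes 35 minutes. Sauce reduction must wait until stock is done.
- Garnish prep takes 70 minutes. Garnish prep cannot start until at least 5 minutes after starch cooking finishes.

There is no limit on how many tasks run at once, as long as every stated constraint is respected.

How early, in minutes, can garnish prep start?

Stock cannot begin until its own release at minute 20. It runs from minute 20 to 20 + 25 = minute 45.
The braise waits on stock (finishes minute 45), so it starts at minute 45 and finishes at 45 + 35 = minute 80.
Starch cooking waits on the braise (finishes minute 80), so it starts at minute 80 and finishes at 80 + 17 = minute 97.
Garnish prep waits on starch cooking (finishes minute 97, plus 5-minute gap → minute 102), so the earliest it can start is minute 102.

102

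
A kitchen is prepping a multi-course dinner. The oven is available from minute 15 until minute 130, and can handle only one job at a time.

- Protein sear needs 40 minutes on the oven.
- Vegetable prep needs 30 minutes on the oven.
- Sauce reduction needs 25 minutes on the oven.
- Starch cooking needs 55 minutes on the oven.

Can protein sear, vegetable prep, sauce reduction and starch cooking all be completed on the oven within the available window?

No

The oven window is 130 − 15 = 115 minutes.
Running back to back, the jobs need 40 + 30 + 25 + 55 = 150 minutes on the oven.
Since 150 > 115, they cannot all fit.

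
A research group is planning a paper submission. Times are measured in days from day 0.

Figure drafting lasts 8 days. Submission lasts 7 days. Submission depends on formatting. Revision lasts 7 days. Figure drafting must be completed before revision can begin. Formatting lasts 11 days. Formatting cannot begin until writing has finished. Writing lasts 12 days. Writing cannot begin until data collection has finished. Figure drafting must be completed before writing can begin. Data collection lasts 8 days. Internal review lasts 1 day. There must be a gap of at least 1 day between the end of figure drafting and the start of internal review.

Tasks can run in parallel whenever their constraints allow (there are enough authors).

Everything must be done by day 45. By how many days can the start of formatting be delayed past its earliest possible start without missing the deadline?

Figure drafting has no prerequisites, so it starts at day 0 and finishes at day 8.
Nothing blocks data collection, so it runs from day 0 to day 8.
Writing cannot start until data collection (finishes day 8); figure drafting (finishes day 8). The controlling bound is day 8, so writing finishes at 8 + 12 = day 20.
After writing (finishes day 20), formatting can start at day 20 and finishes at day 31.

Working backward from the deadline:
To finish by day 45, submission (duration 7) must start no later than day 38.
Formatting must finish before submission (must start by day 38). With an 11-day duration, formatting must start by 38 − 11 = day 27.
So formatting can start as early as day 20 and as late as day 27, giving 27 − 20 = 7 days of slack.

7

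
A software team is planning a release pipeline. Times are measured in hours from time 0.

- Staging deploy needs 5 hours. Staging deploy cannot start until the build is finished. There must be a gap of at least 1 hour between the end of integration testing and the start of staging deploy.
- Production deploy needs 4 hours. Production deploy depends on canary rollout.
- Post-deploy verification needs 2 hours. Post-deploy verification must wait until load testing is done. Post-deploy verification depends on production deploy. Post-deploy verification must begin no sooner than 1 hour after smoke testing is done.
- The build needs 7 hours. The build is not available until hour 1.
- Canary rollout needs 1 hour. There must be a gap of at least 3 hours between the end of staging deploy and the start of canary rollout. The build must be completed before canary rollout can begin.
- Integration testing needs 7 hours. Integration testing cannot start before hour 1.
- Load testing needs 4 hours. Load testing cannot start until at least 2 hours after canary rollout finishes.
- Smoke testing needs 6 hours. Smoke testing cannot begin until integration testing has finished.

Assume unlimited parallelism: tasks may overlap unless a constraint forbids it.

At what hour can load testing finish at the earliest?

24

After its own release at hour 1, integration testing can start at hour 1 and finishes at hour 8.
After its own release at hour 1, the build can start at hour 1 and finishes at hour 8.
Staging deploy needs all of the build (finishes hour 8); integration testing (finishes hour 8, plus 1-hour gap → hour 9). That puts its earliest start at hour 9; it finishes at 9 + 5 = hour 14.
For canary rollout: staging deploy (finishes hour 14, plus 3-hour gap → hour 17); the build (finishes hour 8). Taking the maximum gives a start of hour 17, and it finishes at 17 + 1 = hour 18.
Load testing cannot begin until canary rollout (finishes hour 18, plus 2-hour gap → hour 20). It runs from hour 20 to 20 + 4 = hour 24.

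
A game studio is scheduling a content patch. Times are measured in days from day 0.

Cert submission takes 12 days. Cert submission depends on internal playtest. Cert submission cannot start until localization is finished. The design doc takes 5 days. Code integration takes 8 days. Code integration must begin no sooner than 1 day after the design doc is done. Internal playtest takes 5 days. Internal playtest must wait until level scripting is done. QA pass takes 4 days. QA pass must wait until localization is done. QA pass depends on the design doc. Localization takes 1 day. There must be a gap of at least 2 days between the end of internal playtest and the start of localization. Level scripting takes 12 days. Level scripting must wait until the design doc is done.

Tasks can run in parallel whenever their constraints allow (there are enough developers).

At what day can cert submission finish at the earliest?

37

Nothing blocks the design doc, so it runs from day 0 to day 5.
Level scripting cannot begin until the design doc (finishes day 5). It runs from day 5 to 5 + 12 = day 17.
Internal playtest waits on level scripting (finishes day 17), so it starts at day 17 and finishes at 17 + 5 = day 22.
Localization cannot begin until internal playtest (finishes day 22, plus 2-day gap → day 24). It runs from day 24 to 24 + 1 = day 25.
For cert submission: internal playtest (finishes day 22); localization (finishes day 25). Taking the maximum gives a start of day 25, and it finishes at 25 + 12 = day 37.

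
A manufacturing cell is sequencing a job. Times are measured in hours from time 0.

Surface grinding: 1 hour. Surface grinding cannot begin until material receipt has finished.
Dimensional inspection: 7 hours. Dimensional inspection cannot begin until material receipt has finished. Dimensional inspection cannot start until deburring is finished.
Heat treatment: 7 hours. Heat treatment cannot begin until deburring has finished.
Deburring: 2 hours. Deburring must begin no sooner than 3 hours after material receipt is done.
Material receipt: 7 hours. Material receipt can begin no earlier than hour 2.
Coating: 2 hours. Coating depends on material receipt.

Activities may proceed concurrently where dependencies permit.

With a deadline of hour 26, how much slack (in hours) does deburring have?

Material receipt cannot begin until its own release at hour 2. It runs from hour 2 to 2 + 7 = hour 9.
After material receipt (finishes hour 9, plus 3-hour gap → hour 12), deburring can start at hour 12 and finishes at hour 14.

Working backward from the deadline:
Heat treatment must finish by hour 26; it takes 7 hours, so it must start by 26 − 7 = hour 19.
To finish by hour 26, dimensional inspection (duration 7) must start no later than hour 19.
Deburring feeds heat treatment (must start by hour 19); dimensional inspection (must start by hour 19). Taking the minimum, deburring must finish by hour 19 and start by 19 − 2 = hour 17.
So deburring can start as early as hour 12 and as late as hour 17, giving 17 − 12 = 5 hours of slack.

5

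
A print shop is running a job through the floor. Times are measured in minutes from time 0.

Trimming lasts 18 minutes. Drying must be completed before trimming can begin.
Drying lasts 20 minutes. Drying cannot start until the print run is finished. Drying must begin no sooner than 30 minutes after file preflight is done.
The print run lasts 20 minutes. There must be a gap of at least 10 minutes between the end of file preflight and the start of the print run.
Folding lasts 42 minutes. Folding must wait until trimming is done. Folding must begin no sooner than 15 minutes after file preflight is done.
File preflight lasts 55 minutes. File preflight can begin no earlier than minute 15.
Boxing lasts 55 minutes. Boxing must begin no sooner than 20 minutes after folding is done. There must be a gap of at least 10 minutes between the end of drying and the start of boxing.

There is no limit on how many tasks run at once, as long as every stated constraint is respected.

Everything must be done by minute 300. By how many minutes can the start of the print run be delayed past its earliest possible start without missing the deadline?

45

After its own release at minute 15, file preflight can start at minute 15 and finishes at minute 70.
The print run cannot begin until file preflight (finishes minute 70, plus 10-minute gap → minute 80). It runs from minute 80 to 80 + 20 = minute 100.

Working backward from the deadline:
To finish by minute 300, boxing (duration 55) must start no later than minute 245.
Since boxing (must start by minute 245, minus 20-minute gap → minute 225) depends on it, folding must finish by minute 225. Backing off its 42-minute duration gives a latest start of minute 183.
Trimming feeds into folding (must start by minute 183); so trimming must finish by minute 183 and therefore start by minute 165.
Drying has several dependents: trimming (must start by minute 165); boxing (must start by minute 245, minus 10-minute gap → minute 235). The earliest of those limits is minute 165, so drying must start by 165 − 20 = minute 145.
The print run has to be done before drying (must start by minute 145). That means finishing by minute 145, i.e. starting by 145 − 20 = minute 125.
So the print run can start as early as minute 80 and as late as minute 125, giving 125 − 80 = 45 minutes of slack.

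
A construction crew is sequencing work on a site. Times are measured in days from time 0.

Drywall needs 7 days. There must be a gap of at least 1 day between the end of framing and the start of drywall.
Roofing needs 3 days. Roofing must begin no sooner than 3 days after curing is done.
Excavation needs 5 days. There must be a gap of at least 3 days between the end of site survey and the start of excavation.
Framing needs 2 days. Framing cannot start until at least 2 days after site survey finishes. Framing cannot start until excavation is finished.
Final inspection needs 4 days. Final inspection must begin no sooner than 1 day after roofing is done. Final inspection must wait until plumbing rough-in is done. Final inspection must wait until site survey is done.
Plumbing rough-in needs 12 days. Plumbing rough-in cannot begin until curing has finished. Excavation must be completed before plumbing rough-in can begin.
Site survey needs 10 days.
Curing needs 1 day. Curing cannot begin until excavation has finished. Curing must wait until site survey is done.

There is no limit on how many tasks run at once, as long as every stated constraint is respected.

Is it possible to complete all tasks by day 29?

Site survey has no prerequisites, so it starts at day 0 and finishes at day 10.
Excavation waits on site survey (finishes day 10, plus 3-day gap → day 13), so it starts at day 13 and finishes at 13 + 5 = day 18.
Framing needs all of site survey (finishes day 10, plus 2-day gap → day 12); excavation (finishes day 18). That puts its earliest start at day 18; it finishes at 18 + 2 = day 20.
After framing (finishes day 20, plus 1-day gap → day 21), drywall can start at day 21 and finishes at day 28.
Curing has to wait for excavation (finishes day 18); site survey (finishes day 10). The latest of these is day 18, so curing runs day 18 to 18 + 1 = day 19.
For plumbing rough-in: curing (finishes day 19); excavation (finishes day 18). Taking the maximum gives a start of day 19, and it finishes at 19 + 12 = day 31.
Roofing waits on curing (finishes day 19, plus 3-day gap → day 22), so it starts at day 22 and finishes at 22 + 3 = day 25.
For final inspection: roofing (finishes day 25, plus 1-day gap → day 26); plumbing rough-in (finishes day 31); site survey (finishes day 10). Taking the maximum gives a start of day 31, and it finishes at 31 + 4 = day 35.
The earliest everything can be done is day 35, which is after the deadline of 29, so it is not possible.

No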